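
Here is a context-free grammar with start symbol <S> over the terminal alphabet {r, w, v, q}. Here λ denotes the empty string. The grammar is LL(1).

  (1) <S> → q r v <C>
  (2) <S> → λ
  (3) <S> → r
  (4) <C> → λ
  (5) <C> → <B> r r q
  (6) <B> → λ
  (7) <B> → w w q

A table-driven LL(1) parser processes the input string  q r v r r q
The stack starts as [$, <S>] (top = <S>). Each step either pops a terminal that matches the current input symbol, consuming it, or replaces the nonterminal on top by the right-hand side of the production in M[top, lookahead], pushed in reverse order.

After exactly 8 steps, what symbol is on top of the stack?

     Stack        Input          Action
  1  $ <S>        q r v r r q $  expand <S> → q r v <C>
  2  $ <C> v r q  q r v r r q $  match q
  3  $ <C> v r    r v r r q $    match r
  4  $ <C> v      v r r q $      match v
  5  $ <C>        r r q $        expand <C> → <B> r r q
  6  $ q r r <B>  r r q $        expand <B> → λ
  7  $ q r r      r r q $        match r
  8  $ q r        r q $          match r
Stack after step 8: $ q (top = q).

q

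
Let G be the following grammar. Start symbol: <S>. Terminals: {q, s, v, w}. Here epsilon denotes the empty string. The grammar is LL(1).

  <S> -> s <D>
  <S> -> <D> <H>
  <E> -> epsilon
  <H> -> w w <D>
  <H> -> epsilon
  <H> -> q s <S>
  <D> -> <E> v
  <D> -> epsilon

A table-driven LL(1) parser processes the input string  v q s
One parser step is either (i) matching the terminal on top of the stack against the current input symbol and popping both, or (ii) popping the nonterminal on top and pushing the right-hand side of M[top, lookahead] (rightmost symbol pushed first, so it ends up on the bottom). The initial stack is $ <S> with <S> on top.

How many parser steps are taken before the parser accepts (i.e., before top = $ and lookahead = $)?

10

step 1: stack=$ <S>  input=v q s $  — expand <S> -> <D> <H>
step 2: stack=$ <H> <D>  input=v q s $  — expand <D> -> <E> v
step 3: stack=$ <H> v <E>  input=v q s $  — expand <E> -> epsilon
step 4: stack=$ <H> v  input=v q s $  — match v
step 5: stack=$ <H>  input=q s $  — expand <H> -> q s <S>
step 6: stack=$ <S> s q  input=q s $  — match q
step 7: stack=$ <S> s  input=s $  — match s
step 8: stack=$ <S>  input=$  — expand <S> -> <D> <H>
step 9: stack=$ <H> <D>  input=$  — expand <D> -> epsilon
step 10: stack=$ <H>  input=$  — expand <H> -> epsilon
Accept reached after 10 steps.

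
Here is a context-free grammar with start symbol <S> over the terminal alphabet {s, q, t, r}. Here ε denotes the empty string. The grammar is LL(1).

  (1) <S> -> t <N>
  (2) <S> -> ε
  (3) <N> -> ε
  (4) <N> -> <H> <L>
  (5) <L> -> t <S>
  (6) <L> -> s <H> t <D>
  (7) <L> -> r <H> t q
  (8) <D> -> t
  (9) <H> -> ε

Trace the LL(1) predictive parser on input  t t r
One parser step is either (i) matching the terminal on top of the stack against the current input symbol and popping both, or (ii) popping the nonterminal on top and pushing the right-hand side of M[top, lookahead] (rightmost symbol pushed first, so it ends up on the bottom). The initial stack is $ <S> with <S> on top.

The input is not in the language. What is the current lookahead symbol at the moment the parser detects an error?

     Stack      Input    Action
  1  $ <S>      t t r $  expand <S> -> t <N>
  2  $ <N> t    t t r $  match t
  3  $ <N>      t r $    expand <N> -> <H> <L>
  4  $ <L> <H>  t r $    expand <H> -> ε
  5  $ <L>      t r $    expand <L> -> t <S>
  6  $ <S> t    t r $    match t
  7  $ <S>      r $      error: M[<S>, r] is empty

r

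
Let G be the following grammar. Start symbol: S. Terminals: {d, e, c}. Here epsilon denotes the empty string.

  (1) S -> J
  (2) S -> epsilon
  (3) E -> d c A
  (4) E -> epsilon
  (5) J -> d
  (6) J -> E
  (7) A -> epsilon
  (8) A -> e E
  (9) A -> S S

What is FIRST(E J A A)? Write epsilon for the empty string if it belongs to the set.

FIRST(E) = {epsilon, d}
FIRST(J) = {epsilon, d}  (via E)
FIRST(S) = {epsilon, d}  (via J)
FIRST(A) = {epsilon, d, e}  (via S S)
FIRST(E J A A): take FIRST of each symbol in turn, carrying on past any symbol whose FIRST contains epsilon; result {epsilon, d, e}.

{epsilon, d, e}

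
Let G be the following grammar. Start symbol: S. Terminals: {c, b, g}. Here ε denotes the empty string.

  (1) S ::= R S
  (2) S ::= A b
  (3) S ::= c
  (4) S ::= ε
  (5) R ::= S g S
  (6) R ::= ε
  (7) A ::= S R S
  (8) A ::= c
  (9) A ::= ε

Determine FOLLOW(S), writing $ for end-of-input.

{$, b, c, g}

FIRST(S) = {ε, b, c, g}  (via R S, A b)
FIRST(R) = {ε, b, c, g}  (via S g S)
FIRST(A) = {ε, b, c, g}  (via S R S)
FOLLOW(S) includes $ since S is the start symbol.
FOLLOW(A): in S::=A b, A is followed by b with FIRST {b}. Thus FOLLOW(A) = {b}.
FOLLOW(S): in S::=R S, the suffix after S is empty (adds nothing new); in R::=S g S (occurrence 1), S is followed by g S with FIRST {g}; in R::=S g S (occurrence 2), the suffix after S is empty, so FOLLOW(S) ⊇ FOLLOW(R) = {$, b, c, g}; in A::=S R S (occurrence 1), S is followed by R S with FIRST {ε, b, c, g}; in A::=S R S (occurrence 1), the suffix after S is nullable, so FOLLOW(S) ⊇ FOLLOW(A) = {b}; in A::=S R S (occurrence 2), the suffix after S is empty, so FOLLOW(S) ⊇ FOLLOW(A) = {b}. Thus FOLLOW(S) = {$, b, c, g}.
FOLLOW(R): in S::=R S, R is followed by S with FIRST {ε, b, c, g}; in S::=R S, the suffix after R is nullable, so FOLLOW(R) ⊇ FOLLOW(S) = {$, b, c, g}; in A::=S R S, R is followed by S with FIRST {ε, b, c, g}; in A::=S R S, the suffix after R is nullable, so FOLLOW(R) ⊇ FOLLOW(A) = {b}. Thus FOLLOW(R) = {$, b, c, g}.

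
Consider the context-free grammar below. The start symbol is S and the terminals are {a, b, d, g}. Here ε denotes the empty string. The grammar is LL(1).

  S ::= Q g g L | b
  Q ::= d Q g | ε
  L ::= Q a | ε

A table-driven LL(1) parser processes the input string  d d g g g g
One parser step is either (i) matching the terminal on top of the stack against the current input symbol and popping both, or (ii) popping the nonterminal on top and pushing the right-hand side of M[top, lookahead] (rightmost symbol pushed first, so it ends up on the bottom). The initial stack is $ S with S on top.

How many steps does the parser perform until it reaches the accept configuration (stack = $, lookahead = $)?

step 1: stack=$ S  input=d d g g g g $  — expand S ::= Q g g L
step 2: stack=$ L g g Q  input=d d g g g g $  — expand Q ::= d Q g
step 3: stack=$ L g g g Q d  input=d d g g g g $  — match d
step 4: stack=$ L g g g Q  input=d g g g g $  — expand Q ::= d Q g
step 5: stack=$ L g g g g Q d  input=d g g g g $  — match d
step 6: stack=$ L g g g g Q  input=g g g g $  — expand Q ::= ε
step 7: stack=$ L g g g g  input=g g g g $  — match g
step 8: stack=$ L g g g  input=g g g $  — match g
step 9: stack=$ L g g  input=g g $  — match g
step 10: stack=$ L g  input=g $  — match g
step 11: stack=$ L  input=$  — expand L ::= ε
Accept reached after 11 steps.

11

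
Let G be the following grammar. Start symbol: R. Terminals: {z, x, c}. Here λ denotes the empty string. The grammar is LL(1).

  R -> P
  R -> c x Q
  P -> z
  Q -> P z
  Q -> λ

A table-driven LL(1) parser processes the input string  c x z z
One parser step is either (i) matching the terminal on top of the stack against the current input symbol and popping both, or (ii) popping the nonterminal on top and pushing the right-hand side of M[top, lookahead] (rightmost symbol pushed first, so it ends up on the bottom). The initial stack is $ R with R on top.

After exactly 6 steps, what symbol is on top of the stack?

     Stack    Input      Action
  1  $ R      c x z z $  expand R -> c x Q
  2  $ Q x c  c x z z $  match c
  3  $ Q x    x z z $    match x
  4  $ Q      z z $      expand Q -> P z
  5  $ z P    z z $      expand P -> z
  6  $ z z    z z $      match z
Stack after step 6: $ z (top = z).

z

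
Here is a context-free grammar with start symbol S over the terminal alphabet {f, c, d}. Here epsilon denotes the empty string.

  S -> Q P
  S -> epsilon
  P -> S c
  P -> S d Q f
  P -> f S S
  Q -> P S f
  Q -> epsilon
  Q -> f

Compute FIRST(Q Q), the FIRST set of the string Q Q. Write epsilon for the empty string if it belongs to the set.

{epsilon, c, d, f}

FIRST(S) = {epsilon, c, d, f}  (via Q P)
FIRST(P) = {c, d, f}  (via S c, S d Q f)
FIRST(Q) = {epsilon, c, d, f}  (via P S f)
FIRST(Q Q): take FIRST of each symbol in turn, carrying on past any symbol whose FIRST contains epsilon; result {epsilon, c, d, f}.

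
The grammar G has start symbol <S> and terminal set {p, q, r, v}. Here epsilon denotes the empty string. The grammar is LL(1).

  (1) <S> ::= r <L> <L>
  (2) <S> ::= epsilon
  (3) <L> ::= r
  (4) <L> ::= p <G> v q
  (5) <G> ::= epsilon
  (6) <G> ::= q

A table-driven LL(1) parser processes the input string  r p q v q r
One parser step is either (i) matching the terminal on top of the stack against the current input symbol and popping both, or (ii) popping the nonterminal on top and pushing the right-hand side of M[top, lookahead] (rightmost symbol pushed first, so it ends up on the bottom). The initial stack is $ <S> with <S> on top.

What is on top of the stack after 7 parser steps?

step 1: stack=$ <S>  input=r p q v q r $  — expand <S> ::= r <L> <L>
step 2: stack=$ <L> <L> r  input=r p q v q r $  — match r
step 3: stack=$ <L> <L>  input=p q v q r $  — expand <L> ::= p <G> v q
step 4: stack=$ <L> q v <G> p  input=p q v q r $  — match p
step 5: stack=$ <L> q v <G>  input=q v q r $  — expand <G> ::= q
step 6: stack=$ <L> q v q  input=q v q r $  — match q
step 7: stack=$ <L> q v  input=v q r $  — match v
Stack after step 7: $ <L> q (top = q).

q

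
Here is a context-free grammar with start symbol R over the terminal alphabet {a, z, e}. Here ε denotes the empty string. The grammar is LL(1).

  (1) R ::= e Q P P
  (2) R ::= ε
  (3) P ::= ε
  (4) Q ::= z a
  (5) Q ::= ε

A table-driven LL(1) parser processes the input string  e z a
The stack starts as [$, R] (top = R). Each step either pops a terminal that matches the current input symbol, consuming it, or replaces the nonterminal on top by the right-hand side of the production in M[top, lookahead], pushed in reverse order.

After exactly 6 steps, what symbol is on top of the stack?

     Stack      Input    Action
  1  $ R        e z a $  expand R ::= e Q P P
  2  $ P P Q e  e z a $  match e
  3  $ P P Q    z a $    expand Q ::= z a
  4  $ P P a z  z a $    match z
  5  $ P P a    a $      match a
  6  $ P P      $        expand P ::= ε
Stack after step 6: $ P (top = P).

P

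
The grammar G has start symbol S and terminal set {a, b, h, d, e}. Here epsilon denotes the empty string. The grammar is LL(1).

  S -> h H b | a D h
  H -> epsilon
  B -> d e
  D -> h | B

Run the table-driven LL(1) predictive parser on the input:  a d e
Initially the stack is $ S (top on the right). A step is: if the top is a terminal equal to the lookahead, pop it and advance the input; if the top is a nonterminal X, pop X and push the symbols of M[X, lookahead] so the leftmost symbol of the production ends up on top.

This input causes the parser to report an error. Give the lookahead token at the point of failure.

$

     Stack    Input    Action
  1  $ S      a d e $  expand S -> a D h
  2  $ h D a  a d e $  match a
  3  $ h D    d e $    expand D -> B
  4  $ h B    d e $    expand B -> d e
  5  $ h e d  d e $    match d
  6  $ h e    e $      match e
  7  $ h      $        error: top is terminal h but lookahead is $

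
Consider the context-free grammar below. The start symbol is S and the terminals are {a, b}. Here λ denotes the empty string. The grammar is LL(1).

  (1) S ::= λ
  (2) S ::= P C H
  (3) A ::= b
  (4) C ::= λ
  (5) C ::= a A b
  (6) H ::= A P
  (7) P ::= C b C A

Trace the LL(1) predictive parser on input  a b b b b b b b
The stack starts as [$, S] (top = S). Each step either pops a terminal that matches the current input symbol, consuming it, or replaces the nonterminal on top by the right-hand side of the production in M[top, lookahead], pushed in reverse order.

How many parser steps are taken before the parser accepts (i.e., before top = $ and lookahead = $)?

21

      Stack              Input              Action
   1  $ S                a b b b b b b b $  expand S ::= P C H
   2  $ H C P            a b b b b b b b $  expand P ::= C b C A
   3  $ H C A C b C      a b b b b b b b $  expand C ::= a A b
   4  $ H C A C b b A a  a b b b b b b b $  match a
   5  $ H C A C b b A    b b b b b b b $    expand A ::= b
   6  $ H C A C b b b    b b b b b b b $    match b
   7  $ H C A C b b      b b b b b b $      match b
   8  $ H C A C b        b b b b b $        match b
   9  $ H C A C          b b b b $          expand C ::= λ
  10  $ H C A            b b b b $          expand A ::= b
  11  $ H C b            b b b b $          match b
  12  $ H C              b b b $            expand C ::= λ
  13  $ H                b b b $            expand H ::= A P
  14  $ P A              b b b $            expand A ::= b
  15  $ P b              b b b $            match b
  16  $ P                b b $              expand P ::= C b C A
  17  $ A C b C          b b $              expand C ::= λ
  18  $ A C b            b b $              match b
  19  $ A C              b $                expand C ::= λ
  20  $ A                b $                expand A ::= b
  21  $ b                b $                match b
Accept reached after 21 steps.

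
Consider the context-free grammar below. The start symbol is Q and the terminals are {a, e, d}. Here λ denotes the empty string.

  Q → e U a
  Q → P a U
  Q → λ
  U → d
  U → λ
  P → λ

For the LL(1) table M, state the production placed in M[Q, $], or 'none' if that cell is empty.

FIRST(U): from U→d we get {d}; from U→λ we get {λ}. So FIRST(U) = {λ, d}.
FIRST(P): from P→λ we get {λ}. So FIRST(P) = {λ}.
FIRST(Q): from Q→e U a we get {e}; from Q→P a U we get {a}; from Q→λ we get {λ}. So FIRST(Q) = {λ, a, e}.
FOLLOW(Q) includes $ since Q is the start symbol.
FOLLOW(Q): Q appears on no right-hand side. Thus FOLLOW(Q) = {$}.
For Q → e U a: FIRST(e U a) = {e}, so it goes in M[Q, t] for t ∈ {e}.
For Q → P a U: FIRST(P a U) = {a}, so it goes in M[Q, t] for t ∈ {a}.
For Q → λ: FIRST(λ) = {λ}, so it goes in M[Q, t] for t ∈ {}; since λ ∈ FIRST, also for every t ∈ FOLLOW(Q) = {$}.

Q → λ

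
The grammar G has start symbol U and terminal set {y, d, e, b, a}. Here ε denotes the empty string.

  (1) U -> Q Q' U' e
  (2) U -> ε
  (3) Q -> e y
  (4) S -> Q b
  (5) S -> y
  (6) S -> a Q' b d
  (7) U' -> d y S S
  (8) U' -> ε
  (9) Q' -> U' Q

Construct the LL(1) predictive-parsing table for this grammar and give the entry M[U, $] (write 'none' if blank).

FIRST(Q) = {e}
FIRST(U') = {ε, d}
FIRST(U) = {ε, e}  (via Q Q' U' e)
FIRST(S) = {a, e, y}  (via Q b)
FIRST(Q') = {d, e}  (via U' Q)
FOLLOW(U) includes $ since U is the start symbol.
FOLLOW(U): U appears on no right-hand side. Thus FOLLOW(U) = {$}.
For U -> Q Q' U' e: FIRST(Q Q' U' e) = {e}, so it goes in M[U, t] for t ∈ {e}.
For U -> ε: FIRST(ε) = {ε}, so it goes in M[U, t] for t ∈ {}; since ε ∈ FIRST, also for every t ∈ FOLLOW(U) = {$}.

U -> ε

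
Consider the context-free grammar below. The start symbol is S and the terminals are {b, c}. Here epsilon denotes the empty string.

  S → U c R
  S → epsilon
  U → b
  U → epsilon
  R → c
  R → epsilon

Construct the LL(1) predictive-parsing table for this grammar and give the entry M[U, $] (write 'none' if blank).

none

FIRST(U): from U→b we get {b}; from U→epsilon we get {epsilon}. So FIRST(U) = {epsilon, b}.
FIRST(R): from R→c we get {c}; from R→epsilon we get {epsilon}. So FIRST(R) = {epsilon, c}.
FIRST(S): from S→U c R we get {b, c}; from S→epsilon we get {epsilon}. So FIRST(S) = {epsilon, b, c}.
FOLLOW(S) includes $ since S is the start symbol.
FOLLOW(U): in S→U c R, U is followed by c R with FIRST {c}. Thus FOLLOW(U) = {c}.
For U → b: FIRST(b) = {b}, so it goes in M[U, t] for t ∈ {b}.
For U → epsilon: FIRST(epsilon) = {epsilon}, so it goes in M[U, t] for t ∈ {}; since epsilon ∈ FIRST, also for every t ∈ FOLLOW(U) = {c}.
None of these place a production in M[U, $].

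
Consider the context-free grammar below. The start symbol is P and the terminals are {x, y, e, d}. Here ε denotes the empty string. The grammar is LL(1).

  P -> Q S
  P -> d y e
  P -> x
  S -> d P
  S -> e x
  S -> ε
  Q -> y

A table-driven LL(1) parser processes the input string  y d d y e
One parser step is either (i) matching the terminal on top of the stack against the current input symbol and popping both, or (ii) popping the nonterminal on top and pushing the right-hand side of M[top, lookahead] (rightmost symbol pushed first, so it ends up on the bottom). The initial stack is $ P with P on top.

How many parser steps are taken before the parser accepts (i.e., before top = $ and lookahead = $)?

step 1: stack=$ P  input=y d d y e $  — expand P -> Q S
step 2: stack=$ S Q  input=y d d y e $  — expand Q -> y
step 3: stack=$ S y  input=y d d y e $  — match y
step 4: stack=$ S  input=d d y e $  — expand S -> d P
step 5: stack=$ P d  input=d d y e $  — match d
step 6: stack=$ P  input=d y e $  — expand P -> d y e
step 7: stack=$ e y d  input=d y e $  — match d
step 8: stack=$ e y  input=y e $  — match y
step 9: stack=$ e  input=e $  — match e
Accept reached after 9 steps.

9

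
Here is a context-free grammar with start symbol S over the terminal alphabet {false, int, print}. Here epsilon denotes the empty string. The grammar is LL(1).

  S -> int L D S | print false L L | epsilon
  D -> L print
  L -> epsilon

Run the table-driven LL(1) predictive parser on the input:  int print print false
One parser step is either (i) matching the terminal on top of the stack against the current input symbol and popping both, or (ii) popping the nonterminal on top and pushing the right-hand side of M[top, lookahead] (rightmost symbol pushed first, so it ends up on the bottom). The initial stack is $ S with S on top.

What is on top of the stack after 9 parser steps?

step 1: stack=$ S  input=int print print false $  — expand S -> int L D S
step 2: stack=$ S D L int  input=int print print false $  — match int
step 3: stack=$ S D L  input=print print false $  — expand L -> epsilon
step 4: stack=$ S D  input=print print false $  — expand D -> L print
step 5: stack=$ S print L  input=print print false $  — expand L -> epsilon
step 6: stack=$ S print  input=print print false $  — match print
step 7: stack=$ S  input=print false $  — expand S -> print false L L
step 8: stack=$ L L false print  input=print false $  — match print
step 9: stack=$ L L false  input=false $  — match false
Stack after step 9: $ L L (top = L).

L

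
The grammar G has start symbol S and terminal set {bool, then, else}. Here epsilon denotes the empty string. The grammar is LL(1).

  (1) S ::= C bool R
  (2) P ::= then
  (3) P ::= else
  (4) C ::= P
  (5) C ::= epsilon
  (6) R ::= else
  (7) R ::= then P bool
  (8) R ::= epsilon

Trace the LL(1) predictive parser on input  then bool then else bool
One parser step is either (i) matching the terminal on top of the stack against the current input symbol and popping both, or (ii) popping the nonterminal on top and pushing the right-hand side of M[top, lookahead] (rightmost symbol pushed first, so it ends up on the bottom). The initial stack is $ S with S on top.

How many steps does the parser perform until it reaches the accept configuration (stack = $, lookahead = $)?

10

      Stack          Input                       Action
   1  $ S            then bool then else bool $  expand S ::= C bool R
   2  $ R bool C     then bool then else bool $  expand C ::= P
   3  $ R bool P     then bool then else bool $  expand P ::= then
   4  $ R bool then  then bool then else bool $  match then
   5  $ R bool       bool then else bool $       match bool
   6  $ R            then else bool $            expand R ::= then P bool
   7  $ bool P then  then else bool $            match then
   8  $ bool P       else bool $                 expand P ::= else
   9  $ bool else    else bool $                 match else
  10  $ bool         bool $                      match bool
Accept reached after 10 steps.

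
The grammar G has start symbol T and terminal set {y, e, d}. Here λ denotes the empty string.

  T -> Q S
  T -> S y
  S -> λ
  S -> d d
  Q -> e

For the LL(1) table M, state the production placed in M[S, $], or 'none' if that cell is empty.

S -> λ

FIRST(S): from S->λ we get {λ}; from S->d d we get {d}. So FIRST(S) = {λ, d}.
FIRST(Q): from Q->e we get {e}. So FIRST(Q) = {e}.
FIRST(T): from T->Q S we get {e}; from T->S y we get {d, y}. So FIRST(T) = {d, e, y}.
FOLLOW(T) includes $ since T is the start symbol.
FOLLOW(T): T appears on no right-hand side. Thus FOLLOW(T) = {$}.
FOLLOW(S): in T->Q S, the suffix after S is empty, so FOLLOW(S) ⊇ FOLLOW(T) = {$}; in T->S y, S is followed by y with FIRST {y}. Thus FOLLOW(S) = {$, y}.
For S -> λ: FIRST(λ) = {λ}, so it goes in M[S, t] for t ∈ {}; since λ ∈ FIRST, also for every t ∈ FOLLOW(S) = {$, y}.
For S -> d d: FIRST(d d) = {d}, so it goes in M[S, t] for t ∈ {d}.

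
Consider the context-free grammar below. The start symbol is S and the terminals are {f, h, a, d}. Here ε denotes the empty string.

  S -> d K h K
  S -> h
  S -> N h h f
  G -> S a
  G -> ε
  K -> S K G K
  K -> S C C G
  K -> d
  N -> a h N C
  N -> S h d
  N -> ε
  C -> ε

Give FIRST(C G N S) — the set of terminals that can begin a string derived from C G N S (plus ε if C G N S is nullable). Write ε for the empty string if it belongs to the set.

{a, d, h}

FIRST(C) = {ε}
FIRST(S) = {a, d, h}  (via N h h f)
FIRST(G) = {ε, a, d, h}  (via S a)
FIRST(K) = {a, d, h}  (via S K G K, S C C G)
FIRST(N) = {ε, a, d, h}  (via S h d)
FIRST(C G N S): take FIRST of each symbol in turn, carrying on past any symbol whose FIRST contains ε; result {a, d, h}.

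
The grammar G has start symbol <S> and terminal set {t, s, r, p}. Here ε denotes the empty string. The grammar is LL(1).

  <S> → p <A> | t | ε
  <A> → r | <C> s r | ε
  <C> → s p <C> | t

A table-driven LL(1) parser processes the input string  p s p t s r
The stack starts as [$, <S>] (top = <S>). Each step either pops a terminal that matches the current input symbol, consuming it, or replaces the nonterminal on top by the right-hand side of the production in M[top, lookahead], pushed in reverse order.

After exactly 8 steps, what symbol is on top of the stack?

s

     Stack          Input          Action
  1  $ <S>          p s p t s r $  expand <S> → p <A>
  2  $ <A> p        p s p t s r $  match p
  3  $ <A>          s p t s r $    expand <A> → <C> s r
  4  $ r s <C>      s p t s r $    expand <C> → s p <C>
  5  $ r s <C> p s  s p t s r $    match s
  6  $ r s <C> p    p t s r $      match p
  7  $ r s <C>      t s r $        expand <C> → t
  8  $ r s t        t s r $        match t
Stack after step 8: $ r s (top = s).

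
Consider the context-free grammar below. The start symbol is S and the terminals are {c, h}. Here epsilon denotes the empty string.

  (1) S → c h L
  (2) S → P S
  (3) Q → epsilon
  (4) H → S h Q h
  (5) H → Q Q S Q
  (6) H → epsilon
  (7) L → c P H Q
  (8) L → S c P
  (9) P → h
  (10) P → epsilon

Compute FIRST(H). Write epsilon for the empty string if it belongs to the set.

FIRST(Q) = {epsilon}
FIRST(P) = {epsilon, h}
FIRST(S) = {c, h}  (via P S)
FIRST(H) = {epsilon, c, h}  (via S h Q h, Q Q S Q)
FIRST(L) = {c, h}  (via S c P)

{epsilon, c, h}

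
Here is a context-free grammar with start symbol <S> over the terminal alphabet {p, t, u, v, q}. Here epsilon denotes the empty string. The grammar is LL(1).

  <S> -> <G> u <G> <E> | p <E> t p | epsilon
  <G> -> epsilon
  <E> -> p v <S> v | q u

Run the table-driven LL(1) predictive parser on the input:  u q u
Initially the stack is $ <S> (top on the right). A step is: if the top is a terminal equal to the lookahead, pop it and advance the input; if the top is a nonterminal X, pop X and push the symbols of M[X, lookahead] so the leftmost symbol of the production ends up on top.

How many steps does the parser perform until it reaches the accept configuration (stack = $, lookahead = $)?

step 1: stack=$ <S>  input=u q u $  — expand <S> -> <G> u <G> <E>
step 2: stack=$ <E> <G> u <G>  input=u q u $  — expand <G> -> epsilon
step 3: stack=$ <E> <G> u  input=u q u $  — match u
step 4: stack=$ <E> <G>  input=q u $  — expand <G> -> epsilon
step 5: stack=$ <E>  input=q u $  — expand <E> -> q u
step 6: stack=$ u q  input=q u $  — match q
step 7: stack=$ u  input=u $  — match u
Accept reached after 7 steps.

7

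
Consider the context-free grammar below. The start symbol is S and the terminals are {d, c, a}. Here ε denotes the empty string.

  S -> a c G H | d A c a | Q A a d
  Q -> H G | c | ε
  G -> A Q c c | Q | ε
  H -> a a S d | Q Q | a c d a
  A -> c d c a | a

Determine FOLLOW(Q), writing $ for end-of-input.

{$, a, c, d}

FIRST(A): from A->c d c a we get {c}; from A->a we get {a}. So FIRST(A) = {a, c}.
FIRST(S): from S->a c G H we get {a}; from S->d A c a we get {d}; from S->Q A a d we get {a, c}. So FIRST(S) = {a, c, d}.
FIRST(Q): from Q->H G we get {ε, a, c}; from Q->c we get {c}; from Q->ε we get {ε}. So FIRST(Q) = {ε, a, c}.
FIRST(G): from G->A Q c c we get {a, c}; from G->Q we get {ε, a, c}; from G->ε we get {ε}. So FIRST(G) = {ε, a, c}.
FIRST(H): from H->a a S d we get {a}; from H->Q Q we get {ε, a, c}; from H->a c d a we get {a}. So FIRST(H) = {ε, a, c}.
FOLLOW(S) includes $ since S is the start symbol.
FOLLOW(S): in H->a a S d, S is followed by d with FIRST {d}. Thus FOLLOW(S) = {$, d}.
FOLLOW(A): in S->d A c a, A is followed by c a with FIRST {c}; in S->Q A a d, A is followed by a d with FIRST {a}; in G->A Q c c, A is followed by Q c c with FIRST {a, c}. Thus FOLLOW(A) = {a, c}.
FOLLOW(Q): in S->Q A a d, Q is followed by A a d with FIRST {a, c}; in G->A Q c c, Q is followed by c c with FIRST {c}; in G->Q, the suffix after Q is empty, so FOLLOW(Q) ⊇ FOLLOW(G) = {$, a, c, d}; in H->Q Q (occurrence 1), Q is followed by Q with FIRST {ε, a, c}; in H->Q Q (occurrence 1), the suffix after Q is nullable, so FOLLOW(Q) ⊇ FOLLOW(H) = {$, a, c, d}; in H->Q Q (occurrence 2), the suffix after Q is empty, so FOLLOW(Q) ⊇ FOLLOW(H) = {$, a, c, d}. Thus FOLLOW(Q) = {$, a, c, d}.
FOLLOW(G): in S->a c G H, G is followed by H with FIRST {ε, a, c}; in S->a c G H, the suffix after G is nullable, so FOLLOW(G) ⊇ FOLLOW(S) = {$, d}; in Q->H G, the suffix after G is empty, so FOLLOW(G) ⊇ FOLLOW(Q) = {$, a, c, d}. Thus FOLLOW(G) = {$, a, c, d}.
FOLLOW(H): in S->a c G H, the suffix after H is empty, so FOLLOW(H) ⊇ FOLLOW(S) = {$, d}; in Q->H G, H is followed by G with FIRST {ε, a, c}; in Q->H G, the suffix after H is nullable, so FOLLOW(H) ⊇ FOLLOW(Q) = {$, a, c, d}. Thus FOLLOW(H) = {$, a, c, d}.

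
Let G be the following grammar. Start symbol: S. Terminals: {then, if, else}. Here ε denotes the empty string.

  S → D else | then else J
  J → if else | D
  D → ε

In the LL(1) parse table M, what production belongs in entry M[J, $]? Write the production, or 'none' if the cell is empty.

J → D

FIRST(D): from D→ε we get {ε}. So FIRST(D) = {ε}.
FIRST(S): from S→D else we get {else}; from S→then else J we get {then}. So FIRST(S) = {else, then}.
FIRST(J): from J→if else we get {if}; from J→D we get {ε}. So FIRST(J) = {ε, if}.
FOLLOW(S) includes $ since S is the start symbol.
FOLLOW(S): S appears on no right-hand side. Thus FOLLOW(S) = {$}.
FOLLOW(J): in S→then else J, the suffix after J is empty, so FOLLOW(J) ⊇ FOLLOW(S) = {$}. Thus FOLLOW(J) = {$}.
For J → if else: FIRST(if else) = {if}, so it goes in M[J, t] for t ∈ {if}.
For J → D: FIRST(D) = {ε}, so it goes in M[J, t] for t ∈ {}; since ε ∈ FIRST, also for every t ∈ FOLLOW(J) = {$}.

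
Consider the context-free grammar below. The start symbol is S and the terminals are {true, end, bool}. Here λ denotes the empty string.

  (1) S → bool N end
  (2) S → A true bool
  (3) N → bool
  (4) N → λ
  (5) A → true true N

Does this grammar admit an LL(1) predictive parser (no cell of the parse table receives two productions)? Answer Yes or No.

Yes

FIRST(S) = {bool, true}
FIRST(N) = {λ, bool}
FIRST(A) = {true}
FOLLOW(S) = {$}
FOLLOW(N) = {end, true}
FOLLOW(A) = {true}
Each cell of M receives at most one production.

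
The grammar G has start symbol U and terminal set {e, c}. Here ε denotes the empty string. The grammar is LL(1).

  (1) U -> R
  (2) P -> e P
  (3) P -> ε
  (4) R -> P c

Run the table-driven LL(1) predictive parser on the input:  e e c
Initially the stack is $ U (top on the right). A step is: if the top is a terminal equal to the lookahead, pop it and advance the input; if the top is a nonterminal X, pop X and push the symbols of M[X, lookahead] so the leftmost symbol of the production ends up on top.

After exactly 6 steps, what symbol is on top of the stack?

step 1: stack=$ U  input=e e c $  — expand U -> R
step 2: stack=$ R  input=e e c $  — expand R -> P c
step 3: stack=$ c P  input=e e c $  — expand P -> e P
step 4: stack=$ c P e  input=e e c $  — match e
step 5: stack=$ c P  input=e c $  — expand P -> e P
step 6: stack=$ c P e  input=e c $  — match e
Stack after step 6: $ c P (top = P).

P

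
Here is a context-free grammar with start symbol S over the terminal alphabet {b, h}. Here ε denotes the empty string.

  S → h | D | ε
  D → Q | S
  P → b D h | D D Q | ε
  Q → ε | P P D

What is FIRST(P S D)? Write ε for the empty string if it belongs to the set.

FIRST(S): from S→h we get {h}; from S→D we get {ε, b, h}; from S→ε we get {ε}. So FIRST(S) = {ε, b, h}.
FIRST(D): from D→Q we get {ε, b, h}; from D→S we get {ε, b, h}. So FIRST(D) = {ε, b, h}.
FIRST(P): from P→b D h we get {b}; from P→D D Q we get {ε, b, h}; from P→ε we get {ε}. So FIRST(P) = {ε, b, h}.
FIRST(Q): from Q→ε we get {ε}; from Q→P P D we get {ε, b, h}. So FIRST(Q) = {ε, b, h}.
FIRST(P S D): take FIRST of each symbol in turn, carrying on past any symbol whose FIRST contains ε; result {ε, b, h}.

{ε, b, h}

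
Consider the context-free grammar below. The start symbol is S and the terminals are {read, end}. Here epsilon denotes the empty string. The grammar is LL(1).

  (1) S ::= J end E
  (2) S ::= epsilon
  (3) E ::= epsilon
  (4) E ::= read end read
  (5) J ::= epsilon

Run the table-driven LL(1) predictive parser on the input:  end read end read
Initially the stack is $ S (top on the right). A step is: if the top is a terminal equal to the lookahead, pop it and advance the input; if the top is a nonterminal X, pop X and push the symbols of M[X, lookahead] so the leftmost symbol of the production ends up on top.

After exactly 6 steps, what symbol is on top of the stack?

     Stack            Input                Action
  1  $ S              end read end read $  expand S ::= J end E
  2  $ E end J        end read end read $  expand J ::= epsilon
  3  $ E end          end read end read $  match end
  4  $ E              read end read $      expand E ::= read end read
  5  $ read end read  read end read $      match read
  6  $ read end       end read $           match end
Stack after step 6: $ read (top = read).

read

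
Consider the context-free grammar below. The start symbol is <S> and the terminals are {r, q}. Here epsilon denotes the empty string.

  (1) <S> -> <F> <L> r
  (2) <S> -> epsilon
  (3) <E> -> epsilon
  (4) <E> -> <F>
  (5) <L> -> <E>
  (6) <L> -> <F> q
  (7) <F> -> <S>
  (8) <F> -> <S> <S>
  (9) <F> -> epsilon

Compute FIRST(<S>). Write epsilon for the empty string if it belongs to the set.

FIRST(<S>): from <S>-><F> <L> r we get {q, r}; from <S>->epsilon we get {epsilon}. So FIRST(<S>) = {epsilon, q, r}.
FIRST(<F>): from <F>-><S> we get {epsilon, q, r}; from <F>-><S> <S> we get {epsilon, q, r}; from <F>->epsilon we get {epsilon}. So FIRST(<F>) = {epsilon, q, r}.
FIRST(<E>): from <E>->epsilon we get {epsilon}; from <E>-><F> we get {epsilon, q, r}. So FIRST(<E>) = {epsilon, q, r}.
FIRST(<L>): from <L>-><E> we get {epsilon, q, r}; from <L>-><F> q we get {q, r}. So FIRST(<L>) = {epsilon, q, r}.

{epsilon, q, r}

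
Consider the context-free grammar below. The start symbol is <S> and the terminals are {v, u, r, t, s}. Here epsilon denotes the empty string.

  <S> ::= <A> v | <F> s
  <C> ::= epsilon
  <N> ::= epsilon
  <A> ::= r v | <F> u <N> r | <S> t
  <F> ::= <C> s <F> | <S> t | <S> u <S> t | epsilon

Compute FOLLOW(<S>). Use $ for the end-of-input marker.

{$, t, u}

FIRST(<C>) = {epsilon}
FIRST(<N>) = {epsilon}
FIRST(<S>) = {r, s, u}  (via <A> v, <F> s)
FIRST(<F>) = {epsilon, r, s, u}  (via <C> s <F>, <S> t, <S> u <S> t)
FIRST(<A>) = {r, s, u}  (via <F> u <N> r, <S> t)
FOLLOW(<S>) includes $ since <S> is the start symbol.
FOLLOW(<S>): in <A>::=<S> t, <S> is followed by t with FIRST {t}; in <F>::=<S> t, <S> is followed by t with FIRST {t}; in <F>::=<S> u <S> t (occurrence 1), <S> is followed by u <S> t with FIRST {u}; in <F>::=<S> u <S> t (occurrence 2), <S> is followed by t with FIRST {t}. Thus FOLLOW(<S>) = {$, t, u}.
FOLLOW(<C>): in <F>::=<C> s <F>, <C> is followed by s <F> with FIRST {s}. Thus FOLLOW(<C>) = {s}.
FOLLOW(<N>): in <A>::=<F> u <N> r, <N> is followed by r with FIRST {r}. Thus FOLLOW(<N>) = {r}.
FOLLOW(<A>): in <S>::=<A> v, <A> is followed by v with FIRST {v}. Thus FOLLOW(<A>) = {v}.
FOLLOW(<F>): in <S>::=<F> s, <F> is followed by s with FIRST {s}; in <A>::=<F> u <N> r, <F> is followed by u <N> r with FIRST {u}; in <F>::=<C> s <F>, the suffix after <F> is empty (adds nothing new). Thus FOLLOW(<F>) = {s, u}.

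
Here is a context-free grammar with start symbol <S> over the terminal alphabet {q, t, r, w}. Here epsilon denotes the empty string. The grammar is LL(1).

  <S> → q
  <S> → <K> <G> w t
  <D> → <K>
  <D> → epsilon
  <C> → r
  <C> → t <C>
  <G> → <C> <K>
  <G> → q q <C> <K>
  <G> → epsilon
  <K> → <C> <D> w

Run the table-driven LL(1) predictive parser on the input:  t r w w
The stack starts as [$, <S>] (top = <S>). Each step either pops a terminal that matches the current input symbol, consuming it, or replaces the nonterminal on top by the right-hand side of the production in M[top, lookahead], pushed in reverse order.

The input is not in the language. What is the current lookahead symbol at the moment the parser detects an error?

$

      Stack                  Input      Action
   1  $ <S>                  t r w w $  expand <S> → <K> <G> w t
   2  $ t w <G> <K>          t r w w $  expand <K> → <C> <D> w
   3  $ t w <G> w <D> <C>    t r w w $  expand <C> → t <C>
   4  $ t w <G> w <D> <C> t  t r w w $  match t
   5  $ t w <G> w <D> <C>    r w w $    expand <C> → r
   6  $ t w <G> w <D> r      r w w $    match r
   7  $ t w <G> w <D>        w w $      expand <D> → epsilon
   8  $ t w <G> w            w w $      match w
   9  $ t w <G>              w $        expand <G> → epsilon
  10  $ t w                  w $        match w
  11  $ t                    $          error: top is terminal t but lookahead is $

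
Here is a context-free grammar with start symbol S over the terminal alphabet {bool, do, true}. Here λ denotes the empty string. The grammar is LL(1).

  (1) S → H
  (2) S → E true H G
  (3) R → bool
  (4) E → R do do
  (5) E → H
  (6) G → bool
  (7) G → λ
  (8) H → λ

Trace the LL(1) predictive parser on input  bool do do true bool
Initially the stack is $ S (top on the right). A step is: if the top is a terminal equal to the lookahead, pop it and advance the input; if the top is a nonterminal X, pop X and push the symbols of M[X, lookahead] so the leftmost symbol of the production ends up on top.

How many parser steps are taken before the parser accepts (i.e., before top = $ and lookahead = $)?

step 1: stack=$ S  input=bool do do true bool $  — expand S → E true H G
step 2: stack=$ G H true E  input=bool do do true bool $  — expand E → R do do
step 3: stack=$ G H true do do R  input=bool do do true bool $  — expand R → bool
step 4: stack=$ G H true do do bool  input=bool do do true bool $  — match bool
step 5: stack=$ G H true do do  input=do do true bool $  — match do
step 6: stack=$ G H true do  input=do true bool $  — match do
step 7: stack=$ G H true  input=true bool $  — match true
step 8: stack=$ G H  input=bool $  — expand H → λ
step 9: stack=$ G  input=bool $  — expand G → bool
step 10: stack=$ bool  input=bool $  — match bool
Accept reached after 10 steps.

10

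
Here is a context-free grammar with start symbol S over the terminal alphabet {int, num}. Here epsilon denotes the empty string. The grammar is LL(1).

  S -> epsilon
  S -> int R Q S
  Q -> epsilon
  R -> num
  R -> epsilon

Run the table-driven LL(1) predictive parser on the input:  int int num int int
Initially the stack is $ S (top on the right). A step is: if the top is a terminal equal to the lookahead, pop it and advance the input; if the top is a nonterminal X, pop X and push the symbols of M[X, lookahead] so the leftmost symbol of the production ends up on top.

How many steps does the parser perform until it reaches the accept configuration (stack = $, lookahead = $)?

18

step 1: stack=$ S  input=int int num int int $  — expand S -> int R Q S
step 2: stack=$ S Q R int  input=int int num int int $  — match int
step 3: stack=$ S Q R  input=int num int int $  — expand R -> epsilon
step 4: stack=$ S Q  input=int num int int $  — expand Q -> epsilon
step 5: stack=$ S  input=int num int int $  — expand S -> int R Q S
step 6: stack=$ S Q R int  input=int num int int $  — match int
step 7: stack=$ S Q R  input=num int int $  — expand R -> num
step 8: stack=$ S Q num  input=num int int $  — match num
step 9: stack=$ S Q  input=int int $  — expand Q -> epsilon
step 10: stack=$ S  input=int int $  — expand S -> int R Q S
step 11: stack=$ S Q R int  input=int int $  — match int
step 12: stack=$ S Q R  input=int $  — expand R -> epsilon
step 13: stack=$ S Q  input=int $  — expand Q -> epsilon
step 14: stack=$ S  input=int $  — expand S -> int R Q S
step 15: stack=$ S Q R int  input=int $  — match int
step 16: stack=$ S Q R  input=$  — expand R -> epsilon
step 17: stack=$ S Q  input=$  — expand Q -> epsilon
step 18: stack=$ S  input=$  — expand S -> epsilon
Accept reached after 18 steps.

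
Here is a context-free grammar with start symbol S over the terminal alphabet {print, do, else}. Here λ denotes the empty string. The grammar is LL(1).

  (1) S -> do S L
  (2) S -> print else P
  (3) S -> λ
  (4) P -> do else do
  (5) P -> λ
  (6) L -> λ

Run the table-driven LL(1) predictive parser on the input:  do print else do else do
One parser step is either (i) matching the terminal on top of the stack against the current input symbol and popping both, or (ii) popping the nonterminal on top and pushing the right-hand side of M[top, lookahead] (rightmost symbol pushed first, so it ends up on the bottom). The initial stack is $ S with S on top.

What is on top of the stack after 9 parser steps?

step 1: stack=$ S  input=do print else do else do $  — expand S -> do S L
step 2: stack=$ L S do  input=do print else do else do $  — match do
step 3: stack=$ L S  input=print else do else do $  — expand S -> print else P
step 4: stack=$ L P else print  input=print else do else do $  — match print
step 5: stack=$ L P else  input=else do else do $  — match else
step 6: stack=$ L P  input=do else do $  — expand P -> do else do
step 7: stack=$ L do else do  input=do else do $  — match do
step 8: stack=$ L do else  input=else do $  — match else
step 9: stack=$ L do  input=do $  — match do
Stack after step 9: $ L (top = L).

L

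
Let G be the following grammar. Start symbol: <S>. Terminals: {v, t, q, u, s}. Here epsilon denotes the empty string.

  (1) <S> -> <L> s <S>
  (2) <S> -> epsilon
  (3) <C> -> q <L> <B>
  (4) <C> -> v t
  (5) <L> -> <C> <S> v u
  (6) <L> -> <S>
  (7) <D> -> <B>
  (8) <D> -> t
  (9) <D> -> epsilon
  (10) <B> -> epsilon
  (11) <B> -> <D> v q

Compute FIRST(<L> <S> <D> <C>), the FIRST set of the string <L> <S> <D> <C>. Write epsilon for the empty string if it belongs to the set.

FIRST(<C>): from <C>->q <L> <B> we get {q}; from <C>->v t we get {v}. So FIRST(<C>) = {q, v}.
FIRST(<S>): from <S>-><L> s <S> we get {q, s, v}; from <S>->epsilon we get {epsilon}. So FIRST(<S>) = {epsilon, q, s, v}.
FIRST(<L>): from <L>-><C> <S> v u we get {q, v}; from <L>-><S> we get {epsilon, q, s, v}. So FIRST(<L>) = {epsilon, q, s, v}.
FIRST(<D>): from <D>-><B> we get {epsilon, t, v}; from <D>->t we get {t}; from <D>->epsilon we get {epsilon}. So FIRST(<D>) = {epsilon, t, v}.
FIRST(<B>): from <B>->epsilon we get {epsilon}; from <B>-><D> v q we get {t, v}. So FIRST(<B>) = {epsilon, t, v}.
FIRST(<L> <S> <D> <C>): take FIRST of each symbol in turn, carrying on past any symbol whose FIRST contains epsilon; result {q, s, t, v}.

{q, s, t, v}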